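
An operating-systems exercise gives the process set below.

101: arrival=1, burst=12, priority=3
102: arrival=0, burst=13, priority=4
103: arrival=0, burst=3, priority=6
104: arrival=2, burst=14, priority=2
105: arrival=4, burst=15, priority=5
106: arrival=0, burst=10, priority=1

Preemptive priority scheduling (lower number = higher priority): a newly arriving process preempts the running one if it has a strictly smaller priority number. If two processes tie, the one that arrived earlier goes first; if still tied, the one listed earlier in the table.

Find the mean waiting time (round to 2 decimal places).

29.33

Timeline: | 106 0-10 | 104 10-24 | 101 24-36 | 102 36-49 | 105 49-64 | 103 64-67 |
Completion: 101=36  102=49  103=67  104=24  105=64  106=10
Turnaround (C−A): 101=35  102=49  103=67  104=22  105=60  106=10
Waiting times: 101=23, 102=36, 103=64, 104=8, 105=45, 106=0
Average waiting = (23+36+64+8+45+0) / 6 = 176/6 = 29.33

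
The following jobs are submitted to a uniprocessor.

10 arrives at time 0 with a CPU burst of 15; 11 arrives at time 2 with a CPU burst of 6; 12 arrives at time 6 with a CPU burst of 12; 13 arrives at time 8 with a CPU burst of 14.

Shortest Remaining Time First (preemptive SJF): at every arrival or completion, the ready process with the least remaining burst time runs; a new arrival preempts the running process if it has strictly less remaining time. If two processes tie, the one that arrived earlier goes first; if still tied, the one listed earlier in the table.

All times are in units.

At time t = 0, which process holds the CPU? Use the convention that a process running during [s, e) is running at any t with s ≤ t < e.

Schedule: | 10 0-2 | 11 2-8 | 12 8-20 | 10 20-33 | 13 33-47 |
Completion: 10=33  11=8  12=20  13=47

10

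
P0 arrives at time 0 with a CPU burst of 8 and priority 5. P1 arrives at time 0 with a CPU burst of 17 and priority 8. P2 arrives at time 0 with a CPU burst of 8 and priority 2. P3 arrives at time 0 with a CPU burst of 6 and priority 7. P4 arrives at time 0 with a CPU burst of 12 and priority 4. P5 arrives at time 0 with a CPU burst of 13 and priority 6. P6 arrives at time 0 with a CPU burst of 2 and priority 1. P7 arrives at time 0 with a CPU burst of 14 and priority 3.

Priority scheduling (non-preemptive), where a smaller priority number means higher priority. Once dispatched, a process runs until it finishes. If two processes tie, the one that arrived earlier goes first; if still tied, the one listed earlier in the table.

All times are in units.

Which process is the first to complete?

P6

Schedule: | P6 0-2 | P2 2-10 | P7 10-24 | P4 24-36 | P0 36-44 | P5 44-57 | P3 57-63 | P1 63-80 |
Completion: P0=44  P1=80  P2=10  P3=63  P4=36  P5=57  P6=2  P7=24
Finish order: P6 → P2 → P7 → P4 → P0 → P5 → P3 → P1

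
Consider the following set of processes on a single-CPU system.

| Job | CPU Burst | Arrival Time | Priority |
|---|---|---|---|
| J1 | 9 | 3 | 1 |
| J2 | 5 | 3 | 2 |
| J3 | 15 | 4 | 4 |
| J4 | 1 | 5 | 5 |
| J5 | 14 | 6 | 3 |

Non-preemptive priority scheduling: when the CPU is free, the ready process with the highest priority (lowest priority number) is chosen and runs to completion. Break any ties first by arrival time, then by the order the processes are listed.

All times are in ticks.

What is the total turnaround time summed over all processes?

Schedule: | idle 0-3 | J1 3-12 | J2 12-17 | J5 17-31 | J3 31-46 | J4 46-47 |
Completion: J1=12  J2=17  J3=46  J4=47  J5=31
Turnaround (C−A): J1=9  J2=14  J3=42  J4=42  J5=25
Turnaround = completion − arrival: J1=9, J2=14, J3=42, J4=42, J5=25
Total turnaround = 9 + 14 + 42 + 42 + 25 = 132

132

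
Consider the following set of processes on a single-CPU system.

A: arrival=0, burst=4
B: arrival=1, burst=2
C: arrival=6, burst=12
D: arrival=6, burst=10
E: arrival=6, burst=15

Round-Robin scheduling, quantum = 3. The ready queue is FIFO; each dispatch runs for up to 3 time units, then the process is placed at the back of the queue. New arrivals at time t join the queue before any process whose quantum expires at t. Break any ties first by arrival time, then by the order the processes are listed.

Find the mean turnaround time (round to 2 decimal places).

21.60

Schedule: | A 0-3 | B 3-5 | A 5-6 | C 6-9 | D 9-12 | E 12-15 | C 15-18 | D 18-21 | E 21-24 | C 24-27 | D 27-30 | E 30-33 | C 33-36 | D 36-37 | E 37-43 |
Completion: A=6  B=5  C=36  D=37  E=43
Turnaround (C−A): A=6  B=4  C=30  D=31  E=37
Turnaround times: A=6, B=4, C=30, D=31, E=37
Average turnaround = (6+4+30+31+37) / 5 = 108/5 = 21.60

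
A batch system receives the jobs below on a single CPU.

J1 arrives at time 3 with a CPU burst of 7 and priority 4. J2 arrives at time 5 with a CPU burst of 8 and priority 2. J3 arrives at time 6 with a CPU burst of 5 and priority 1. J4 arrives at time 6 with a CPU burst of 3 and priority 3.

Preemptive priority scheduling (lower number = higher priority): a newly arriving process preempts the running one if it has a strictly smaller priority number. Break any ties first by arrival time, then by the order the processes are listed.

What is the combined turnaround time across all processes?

Gantt: | idle 0-3 | J1 3-5 | J2 5-6 | J3 6-11 | J2 11-18 | J4 18-21 | J1 21-26 |
Completion: J1=26  J2=18  J3=11  J4=21
Turnaround = completion − arrival: J1=23, J2=13, J3=5, J4=15
Total turnaround = 23 + 13 + 5 + 15 = 56

56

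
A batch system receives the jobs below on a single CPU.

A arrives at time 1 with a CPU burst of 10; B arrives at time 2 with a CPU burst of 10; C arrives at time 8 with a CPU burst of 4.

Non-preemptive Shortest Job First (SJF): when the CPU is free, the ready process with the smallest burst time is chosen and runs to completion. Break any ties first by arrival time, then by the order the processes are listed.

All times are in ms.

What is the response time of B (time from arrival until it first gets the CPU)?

Schedule: | idle 0-1 | A 1-11 | C 11-15 | B 15-25 |
Completion: A=11  B=25  C=15
Turnaround (C−A): A=10  B=23  C=7
Response(B) = first start − arrival = 15 − 2 = 13

13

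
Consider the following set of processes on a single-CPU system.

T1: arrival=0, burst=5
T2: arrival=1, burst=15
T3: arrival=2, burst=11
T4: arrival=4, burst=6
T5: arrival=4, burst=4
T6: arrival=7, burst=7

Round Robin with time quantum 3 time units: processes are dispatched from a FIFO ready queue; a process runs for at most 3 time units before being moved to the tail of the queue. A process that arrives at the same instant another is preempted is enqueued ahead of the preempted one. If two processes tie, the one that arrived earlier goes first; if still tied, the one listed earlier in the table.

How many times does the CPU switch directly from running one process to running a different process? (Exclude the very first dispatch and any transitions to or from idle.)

Timeline: | T1 0-3 | T2 3-6 | T3 6-9 | T1 9-11 | T4 11-14 | T5 14-17 | T2 17-20 | T6 20-23 | T3 23-26 | T4 26-29 | T5 29-30 | T2 30-33 | T6 33-36 | T3 36-39 | T2 39-42 | T6 42-43 | T3 43-45 | T2 45-48 |
Completion: T1=11  T2=48  T3=45  T4=29  T5=30  T6=43

17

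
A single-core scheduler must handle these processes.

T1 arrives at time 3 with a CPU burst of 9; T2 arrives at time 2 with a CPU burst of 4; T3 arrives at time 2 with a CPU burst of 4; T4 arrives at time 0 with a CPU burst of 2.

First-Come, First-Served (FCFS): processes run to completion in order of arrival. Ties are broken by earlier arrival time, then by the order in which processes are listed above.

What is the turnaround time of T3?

Timeline: | T4 0-2 | T2 2-6 | T3 6-10 | T1 10-19 |
Completion: T1=19  T2=6  T3=10  T4=2
Turnaround (C−A): T1=16  T2=4  T3=8  T4=2
Turnaround(T3) = completion − arrival = 10 − 2 = 8

8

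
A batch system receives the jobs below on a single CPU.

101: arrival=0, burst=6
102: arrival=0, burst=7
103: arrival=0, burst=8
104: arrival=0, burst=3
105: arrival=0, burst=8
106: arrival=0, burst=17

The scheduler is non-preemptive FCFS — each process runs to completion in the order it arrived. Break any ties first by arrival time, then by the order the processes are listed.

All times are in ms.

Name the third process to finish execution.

Gantt: | 101 0-6 | 102 6-13 | 103 13-21 | 104 21-24 | 105 24-32 | 106 32-49 |
Completion: 101=6  102=13  103=21  104=24  105=32  106=49
Finish order: 101 → 102 → 103 → 104 → 105 → 106

103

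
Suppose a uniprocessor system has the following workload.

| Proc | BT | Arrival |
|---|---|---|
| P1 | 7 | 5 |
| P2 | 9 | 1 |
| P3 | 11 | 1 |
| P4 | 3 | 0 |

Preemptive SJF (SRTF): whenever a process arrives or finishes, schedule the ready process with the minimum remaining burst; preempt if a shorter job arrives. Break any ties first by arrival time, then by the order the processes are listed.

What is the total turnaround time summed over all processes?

57

Gantt: | P4 0-3 | P2 3-12 | P1 12-19 | P3 19-30 |
Completion: P1=19  P2=12  P3=30  P4=3
Turnaround = completion − arrival: P1=14, P2=11, P3=29, P4=3
Total turnaround = 14 + 11 + 29 + 3 = 57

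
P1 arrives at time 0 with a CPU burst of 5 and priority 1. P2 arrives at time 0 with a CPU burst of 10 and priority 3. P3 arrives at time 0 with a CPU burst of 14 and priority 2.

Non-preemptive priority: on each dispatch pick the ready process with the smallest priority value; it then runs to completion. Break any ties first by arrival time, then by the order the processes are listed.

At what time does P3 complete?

Schedule: | P1 0-5 | P3 5-19 | P2 19-29 |
Completion: P1=5  P2=29  P3=19

19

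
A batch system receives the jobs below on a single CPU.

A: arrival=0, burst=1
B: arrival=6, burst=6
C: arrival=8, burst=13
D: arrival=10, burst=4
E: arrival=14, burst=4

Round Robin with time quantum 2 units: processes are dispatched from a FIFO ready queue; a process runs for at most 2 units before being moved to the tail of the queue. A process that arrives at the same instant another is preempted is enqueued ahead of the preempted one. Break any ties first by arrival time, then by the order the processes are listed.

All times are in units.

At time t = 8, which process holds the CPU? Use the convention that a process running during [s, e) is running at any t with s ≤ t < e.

C

Schedule: | A 0-1 | idle 1-6 | B 6-8 | C 8-10 | B 10-12 | D 12-14 | C 14-16 | B 16-18 | E 18-20 | D 20-22 | C 22-24 | E 24-26 | C 26-33 |
Completion: A=1  B=18  C=33  D=22  E=26
Turnaround (C−A): A=1  B=12  C=25  D=12  E=12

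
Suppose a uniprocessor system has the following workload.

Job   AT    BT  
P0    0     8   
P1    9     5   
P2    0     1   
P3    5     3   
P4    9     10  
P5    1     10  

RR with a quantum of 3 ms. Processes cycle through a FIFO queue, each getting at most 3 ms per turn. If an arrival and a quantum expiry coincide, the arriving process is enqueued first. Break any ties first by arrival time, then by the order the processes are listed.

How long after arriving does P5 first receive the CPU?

3

Gantt: | P0 0-3 | P2 3-4 | P5 4-7 | P0 7-10 | P3 10-13 | P5 13-16 | P1 16-19 | P4 19-22 | P0 22-24 | P5 24-27 | P1 27-29 | P4 29-32 | P5 32-33 | P4 33-37 |
Completion: P0=24  P1=29  P2=4  P3=13  P4=37  P5=33
Response(P5) = first start − arrival = 4 − 1 = 3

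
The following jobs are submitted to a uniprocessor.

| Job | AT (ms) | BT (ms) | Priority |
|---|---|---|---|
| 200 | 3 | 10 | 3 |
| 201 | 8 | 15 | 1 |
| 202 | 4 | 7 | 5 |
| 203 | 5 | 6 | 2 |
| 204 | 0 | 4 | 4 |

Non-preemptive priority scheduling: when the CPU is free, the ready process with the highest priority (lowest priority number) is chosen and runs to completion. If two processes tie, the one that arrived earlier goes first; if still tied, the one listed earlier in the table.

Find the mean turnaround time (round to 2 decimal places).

Schedule: | 204 0-4 | 200 4-14 | 201 14-29 | 203 29-35 | 202 35-42 |
Completion: 200=14  201=29  202=42  203=35  204=4
Turnaround (C−A): 200=11  201=21  202=38  203=30  204=4
Turnaround times: 200=11, 201=21, 202=38, 203=30, 204=4
Average turnaround = (11+21+38+30+4) / 5 = 104/5 = 20.80

20.80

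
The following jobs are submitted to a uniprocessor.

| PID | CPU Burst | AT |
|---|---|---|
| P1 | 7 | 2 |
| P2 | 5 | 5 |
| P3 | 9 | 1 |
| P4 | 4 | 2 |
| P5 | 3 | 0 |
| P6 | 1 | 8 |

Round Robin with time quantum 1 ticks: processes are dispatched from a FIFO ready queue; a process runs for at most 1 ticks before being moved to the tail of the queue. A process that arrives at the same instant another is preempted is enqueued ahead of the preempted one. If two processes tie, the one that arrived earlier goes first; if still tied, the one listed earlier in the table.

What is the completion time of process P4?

Gantt: | P5 0-1 | P3 1-2 | P5 2-3 | P1 3-4 | P4 4-5 | P3 5-6 | P5 6-7 | P1 7-8 | P2 8-9 | P4 9-10 | P3 10-11 | P6 11-12 | P1 12-13 | P2 13-14 | P4 14-15 | P3 15-16 | P1 16-17 | P2 17-18 | P4 18-19 | P3 19-20 | P1 20-21 | P2 21-22 | P3 22-23 | P1 23-24 | P2 24-25 | P3 25-26 | P1 26-27 | P3 27-29 |
Completion: P1=27  P2=25  P3=29  P4=19  P5=7  P6=12

19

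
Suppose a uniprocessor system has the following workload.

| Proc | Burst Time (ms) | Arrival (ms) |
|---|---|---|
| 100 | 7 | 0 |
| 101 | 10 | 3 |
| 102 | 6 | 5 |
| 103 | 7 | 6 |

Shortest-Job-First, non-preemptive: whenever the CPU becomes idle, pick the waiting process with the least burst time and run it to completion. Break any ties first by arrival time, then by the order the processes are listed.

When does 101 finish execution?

Schedule: | 100 0-7 | 102 7-13 | 103 13-20 | 101 20-30 |
Completion: 100=7  101=30  102=13  103=20
Turnaround (C−A): 100=7  101=27  102=8  103=14

30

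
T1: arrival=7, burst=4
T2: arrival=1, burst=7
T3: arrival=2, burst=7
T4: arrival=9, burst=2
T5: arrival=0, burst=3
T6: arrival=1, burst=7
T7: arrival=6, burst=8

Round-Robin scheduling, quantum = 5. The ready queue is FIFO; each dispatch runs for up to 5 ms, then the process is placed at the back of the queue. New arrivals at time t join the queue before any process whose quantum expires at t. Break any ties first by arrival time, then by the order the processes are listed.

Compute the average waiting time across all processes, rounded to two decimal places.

18.86

Timeline: | T5 0-3 | T2 3-8 | T6 8-13 | T3 13-18 | T7 18-23 | T1 23-27 | T2 27-29 | T4 29-31 | T6 31-33 | T3 33-35 | T7 35-38 |
Completion: T1=27  T2=29  T3=35  T4=31  T5=3  T6=33  T7=38
Turnaround (C−A): T1=20  T2=28  T3=33  T4=22  T5=3  T6=32  T7=32
Waiting times: T1=16, T2=21, T3=26, T4=20, T5=0, T6=25, T7=24
Average waiting = (16+21+26+20+0+25+24) / 7 = 132/7 = 18.86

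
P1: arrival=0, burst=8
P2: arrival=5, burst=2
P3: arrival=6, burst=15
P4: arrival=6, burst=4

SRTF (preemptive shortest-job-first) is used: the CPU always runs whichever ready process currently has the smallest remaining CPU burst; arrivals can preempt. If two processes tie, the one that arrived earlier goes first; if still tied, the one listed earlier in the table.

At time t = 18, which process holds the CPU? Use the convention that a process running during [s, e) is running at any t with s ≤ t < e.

Gantt: | P1 0-5 | P2 5-7 | P1 7-10 | P4 10-14 | P3 14-29 |
Completion: P1=10  P2=7  P3=29  P4=14

P3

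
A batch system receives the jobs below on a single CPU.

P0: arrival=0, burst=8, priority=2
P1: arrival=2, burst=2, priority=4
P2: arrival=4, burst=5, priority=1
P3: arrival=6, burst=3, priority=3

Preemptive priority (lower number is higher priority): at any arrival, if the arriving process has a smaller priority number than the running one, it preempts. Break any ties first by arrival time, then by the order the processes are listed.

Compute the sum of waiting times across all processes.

26

Schedule: | P0 0-4 | P2 4-9 | P0 9-13 | P3 13-16 | P1 16-18 |
Completion: P0=13  P1=18  P2=9  P3=16
Turnaround (C−A): P0=13  P1=16  P2=5  P3=10
Waiting = turnaround − burst: P0=5, P1=14, P2=0, P3=7
Total waiting = 5 + 14 + 0 + 7 = 26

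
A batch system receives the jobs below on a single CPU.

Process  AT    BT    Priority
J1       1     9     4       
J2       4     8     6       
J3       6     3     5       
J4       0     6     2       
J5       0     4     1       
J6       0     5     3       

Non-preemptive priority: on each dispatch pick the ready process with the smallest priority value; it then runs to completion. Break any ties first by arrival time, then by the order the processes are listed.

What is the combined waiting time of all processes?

Schedule: | J5 0-4 | J4 4-10 | J6 10-15 | J1 15-24 | J3 24-27 | J2 27-35 |
Completion: J1=24  J2=35  J3=27  J4=10  J5=4  J6=15
Turnaround (C−A): J1=23  J2=31  J3=21  J4=10  J5=4  J6=15
Waiting = turnaround − burst: J1=14, J2=23, J3=18, J4=4, J5=0, J6=10
Total waiting = 14 + 23 + 18 + 4 + 0 + 10 = 69

69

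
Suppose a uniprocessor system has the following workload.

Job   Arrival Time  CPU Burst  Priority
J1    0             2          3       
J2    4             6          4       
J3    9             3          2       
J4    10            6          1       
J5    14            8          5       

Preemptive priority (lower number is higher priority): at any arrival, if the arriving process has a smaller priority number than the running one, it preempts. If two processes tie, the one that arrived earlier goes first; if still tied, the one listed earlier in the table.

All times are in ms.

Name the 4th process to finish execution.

Timeline: | J1 0-2 | idle 2-4 | J2 4-9 | J3 9-10 | J4 10-16 | J3 16-18 | J2 18-19 | J5 19-27 |
Completion: J1=2  J2=19  J3=18  J4=16  J5=27
Turnaround (C−A): J1=2  J2=15  J3=9  J4=6  J5=13
Finish order: J1 → J4 → J3 → J2 → J5

J2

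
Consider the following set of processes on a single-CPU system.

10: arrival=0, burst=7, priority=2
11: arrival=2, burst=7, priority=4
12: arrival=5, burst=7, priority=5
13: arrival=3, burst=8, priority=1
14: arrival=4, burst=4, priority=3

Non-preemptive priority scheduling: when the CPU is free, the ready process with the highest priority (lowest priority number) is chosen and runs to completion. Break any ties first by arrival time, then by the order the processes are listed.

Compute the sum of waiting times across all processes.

53

Gantt: | 10 0-7 | 13 7-15 | 14 15-19 | 11 19-26 | 12 26-33 |
Completion: 10=7  11=26  12=33  13=15  14=19
Turnaround (C−A): 10=7  11=24  12=28  13=12  14=15
Waiting = turnaround − burst: 10=0, 11=17, 12=21, 13=4, 14=11
Total waiting = 0 + 17 + 21 + 4 + 11 = 53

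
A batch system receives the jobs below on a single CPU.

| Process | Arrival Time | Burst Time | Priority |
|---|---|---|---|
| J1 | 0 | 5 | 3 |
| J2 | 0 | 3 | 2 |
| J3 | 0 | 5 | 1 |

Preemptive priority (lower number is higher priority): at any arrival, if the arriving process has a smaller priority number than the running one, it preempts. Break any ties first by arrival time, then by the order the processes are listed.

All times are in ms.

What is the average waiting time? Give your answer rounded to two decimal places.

4.33

Timeline: | J3 0-5 | J2 5-8 | J1 8-13 |
Completion: J1=13  J2=8  J3=5
Waiting times: J1=8, J2=5, J3=0
Average waiting = (8+5+0) / 3 = 13/3 = 4.33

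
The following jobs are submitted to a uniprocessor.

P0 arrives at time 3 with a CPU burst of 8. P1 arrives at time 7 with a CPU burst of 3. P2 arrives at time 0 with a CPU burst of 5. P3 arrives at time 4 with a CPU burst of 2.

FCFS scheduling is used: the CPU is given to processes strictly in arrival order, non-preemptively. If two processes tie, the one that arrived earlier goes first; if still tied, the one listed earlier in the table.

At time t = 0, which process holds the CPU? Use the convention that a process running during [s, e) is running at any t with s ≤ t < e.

Timeline: | P2 0-5 | P0 5-13 | P3 13-15 | P1 15-18 |
Completion: P0=13  P1=18  P2=5  P3=15

P2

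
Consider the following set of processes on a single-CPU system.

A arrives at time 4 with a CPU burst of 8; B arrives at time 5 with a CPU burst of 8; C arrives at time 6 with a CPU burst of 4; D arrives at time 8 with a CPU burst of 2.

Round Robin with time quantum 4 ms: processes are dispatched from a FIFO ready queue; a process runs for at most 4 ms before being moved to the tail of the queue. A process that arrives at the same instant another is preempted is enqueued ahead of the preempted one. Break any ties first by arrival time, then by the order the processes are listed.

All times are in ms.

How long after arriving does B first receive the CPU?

3

Gantt: | idle 0-4 | A 4-8 | B 8-12 | C 12-16 | D 16-18 | A 18-22 | B 22-26 |
Completion: A=22  B=26  C=16  D=18
Response(B) = first start − arrival = 8 − 5 = 3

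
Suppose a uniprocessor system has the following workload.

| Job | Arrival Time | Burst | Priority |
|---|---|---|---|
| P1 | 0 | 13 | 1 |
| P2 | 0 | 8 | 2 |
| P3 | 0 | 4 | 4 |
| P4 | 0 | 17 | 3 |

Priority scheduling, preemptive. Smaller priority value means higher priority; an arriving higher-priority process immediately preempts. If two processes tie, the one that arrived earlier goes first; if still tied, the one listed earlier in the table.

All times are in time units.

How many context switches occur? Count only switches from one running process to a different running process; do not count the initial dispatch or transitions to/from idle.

Schedule: | P1 0-13 | P2 13-21 | P4 21-38 | P3 38-42 |
Completion: P1=13  P2=21  P3=42  P4=38
Turnaround (C−A): P1=13  P2=21  P3=42  P4=38

3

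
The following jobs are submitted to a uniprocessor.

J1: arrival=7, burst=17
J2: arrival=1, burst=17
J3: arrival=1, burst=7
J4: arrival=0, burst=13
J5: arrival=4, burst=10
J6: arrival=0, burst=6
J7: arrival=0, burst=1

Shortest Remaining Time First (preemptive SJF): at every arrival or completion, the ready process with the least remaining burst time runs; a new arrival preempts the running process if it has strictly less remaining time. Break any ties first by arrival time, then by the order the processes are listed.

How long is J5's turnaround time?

Gantt: | J7 0-1 | J6 1-7 | J3 7-14 | J5 14-24 | J4 24-37 | J2 37-54 | J1 54-71 |
Completion: J1=71  J2=54  J3=14  J4=37  J5=24  J6=7  J7=1
Turnaround (C−A): J1=64  J2=53  J3=13  J4=37  J5=20  J6=7  J7=1
Turnaround(J5) = completion − arrival = 24 − 4 = 20

20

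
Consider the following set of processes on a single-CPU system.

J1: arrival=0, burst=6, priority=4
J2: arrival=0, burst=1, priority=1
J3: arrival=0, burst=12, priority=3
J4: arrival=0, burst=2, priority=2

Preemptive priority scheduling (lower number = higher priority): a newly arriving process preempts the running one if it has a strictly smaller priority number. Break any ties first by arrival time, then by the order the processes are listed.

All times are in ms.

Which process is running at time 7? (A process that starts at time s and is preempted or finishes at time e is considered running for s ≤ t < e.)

J3

Gantt: | J2 0-1 | J4 1-3 | J3 3-15 | J1 15-21 |
Completion: J1=21  J2=1  J3=15  J4=3
Turnaround (C−A): J1=21  J2=1  J3=15  J4=3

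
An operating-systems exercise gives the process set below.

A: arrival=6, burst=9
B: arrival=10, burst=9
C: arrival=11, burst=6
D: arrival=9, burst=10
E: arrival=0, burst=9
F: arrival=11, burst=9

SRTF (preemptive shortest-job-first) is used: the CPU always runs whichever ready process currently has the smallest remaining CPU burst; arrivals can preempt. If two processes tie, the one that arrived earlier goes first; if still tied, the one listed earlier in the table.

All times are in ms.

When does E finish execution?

9

Schedule: | E 0-9 | A 9-11 | C 11-17 | A 17-24 | B 24-33 | F 33-42 | D 42-52 |
Completion: A=24  B=33  C=17  D=52  E=9  F=42
Turnaround (C−A): A=18  B=23  C=6  D=43  E=9  F=31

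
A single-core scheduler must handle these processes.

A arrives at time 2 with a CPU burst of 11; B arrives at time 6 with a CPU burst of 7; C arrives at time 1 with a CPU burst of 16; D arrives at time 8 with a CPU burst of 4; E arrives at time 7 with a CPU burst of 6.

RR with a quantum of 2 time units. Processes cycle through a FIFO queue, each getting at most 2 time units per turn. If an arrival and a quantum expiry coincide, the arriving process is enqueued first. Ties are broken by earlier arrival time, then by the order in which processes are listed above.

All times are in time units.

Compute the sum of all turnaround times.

160

Gantt: | idle 0-1 | C 1-3 | A 3-5 | C 5-7 | A 7-9 | B 9-11 | E 11-13 | C 13-15 | D 15-17 | A 17-19 | B 19-21 | E 21-23 | C 23-25 | D 25-27 | A 27-29 | B 29-31 | E 31-33 | C 33-35 | A 35-37 | B 37-38 | C 38-40 | A 40-41 | C 41-45 |
Completion: A=41  B=38  C=45  D=27  E=33
Turnaround = completion − arrival: A=39, B=32, C=44, D=19, E=26
Total turnaround = 39 + 32 + 44 + 19 + 26 = 160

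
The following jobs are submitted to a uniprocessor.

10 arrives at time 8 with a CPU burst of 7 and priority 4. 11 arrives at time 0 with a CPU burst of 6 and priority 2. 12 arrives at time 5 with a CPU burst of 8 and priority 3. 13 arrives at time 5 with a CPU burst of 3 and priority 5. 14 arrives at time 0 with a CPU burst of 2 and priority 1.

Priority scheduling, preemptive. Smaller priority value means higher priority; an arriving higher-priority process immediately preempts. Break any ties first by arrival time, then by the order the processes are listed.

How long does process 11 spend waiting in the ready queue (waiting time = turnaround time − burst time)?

2

Gantt: | 14 0-2 | 11 2-8 | 12 8-16 | 10 16-23 | 13 23-26 |
Completion: 10=23  11=8  12=16  13=26  14=2
Turnaround (C−A): 10=15  11=8  12=11  13=21  14=2
Waiting(11) = turnaround − burst = 8 − 6 = 2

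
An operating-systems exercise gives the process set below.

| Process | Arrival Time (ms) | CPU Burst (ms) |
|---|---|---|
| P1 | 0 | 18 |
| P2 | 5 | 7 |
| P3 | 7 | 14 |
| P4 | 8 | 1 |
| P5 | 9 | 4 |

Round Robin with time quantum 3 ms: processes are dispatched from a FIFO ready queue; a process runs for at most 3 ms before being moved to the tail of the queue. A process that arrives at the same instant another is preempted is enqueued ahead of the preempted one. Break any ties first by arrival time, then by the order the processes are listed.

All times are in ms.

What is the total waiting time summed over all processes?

85

Gantt: | P1 0-6 | P2 6-9 | P1 9-12 | P3 12-15 | P4 15-16 | P5 16-19 | P2 19-22 | P1 22-25 | P3 25-28 | P5 28-29 | P2 29-30 | P1 30-33 | P3 33-36 | P1 36-39 | P3 39-44 |
Completion: P1=39  P2=30  P3=44  P4=16  P5=29
Waiting = turnaround − burst: P1=21, P2=18, P3=23, P4=7, P5=16
Total waiting = 21 + 18 + 23 + 7 + 16 = 85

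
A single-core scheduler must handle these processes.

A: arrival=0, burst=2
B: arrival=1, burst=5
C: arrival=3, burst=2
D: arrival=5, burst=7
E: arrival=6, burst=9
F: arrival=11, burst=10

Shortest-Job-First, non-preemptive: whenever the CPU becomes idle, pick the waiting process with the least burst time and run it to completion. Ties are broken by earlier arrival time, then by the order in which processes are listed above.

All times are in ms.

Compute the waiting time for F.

14

Timeline: | A 0-2 | B 2-7 | C 7-9 | D 9-16 | E 16-25 | F 25-35 |
Completion: A=2  B=7  C=9  D=16  E=25  F=35
Waiting(F) = turnaround − burst = 24 − 10 = 14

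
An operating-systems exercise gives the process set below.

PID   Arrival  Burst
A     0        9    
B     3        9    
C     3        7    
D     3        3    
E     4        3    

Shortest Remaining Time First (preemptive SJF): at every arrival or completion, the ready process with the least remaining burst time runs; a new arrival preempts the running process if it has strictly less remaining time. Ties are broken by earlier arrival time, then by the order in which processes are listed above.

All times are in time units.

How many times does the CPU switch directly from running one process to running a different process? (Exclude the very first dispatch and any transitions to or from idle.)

5

Timeline: | A 0-3 | D 3-6 | E 6-9 | A 9-15 | C 15-22 | B 22-31 |
Completion: A=15  B=31  C=22  D=6  E=9
Turnaround (C−A): A=15  B=28  C=19  D=3  E=5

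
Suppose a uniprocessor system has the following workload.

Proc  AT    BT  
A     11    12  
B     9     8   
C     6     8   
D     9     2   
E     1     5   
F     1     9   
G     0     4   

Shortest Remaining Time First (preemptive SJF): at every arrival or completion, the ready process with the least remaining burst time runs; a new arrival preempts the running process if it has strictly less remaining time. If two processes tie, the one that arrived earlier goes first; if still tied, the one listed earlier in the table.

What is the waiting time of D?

0

Timeline: | G 0-4 | E 4-9 | D 9-11 | C 11-19 | B 19-27 | F 27-36 | A 36-48 |
Completion: A=48  B=27  C=19  D=11  E=9  F=36  G=4
Waiting(D) = turnaround − burst = 2 − 2 = 0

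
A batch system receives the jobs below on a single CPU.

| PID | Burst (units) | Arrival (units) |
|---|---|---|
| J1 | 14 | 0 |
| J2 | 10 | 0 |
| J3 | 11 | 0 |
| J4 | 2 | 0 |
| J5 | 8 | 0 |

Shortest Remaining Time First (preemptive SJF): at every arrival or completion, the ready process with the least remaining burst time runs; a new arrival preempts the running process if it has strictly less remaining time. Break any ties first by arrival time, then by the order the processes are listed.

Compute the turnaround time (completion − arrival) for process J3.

31

Gantt: | J4 0-2 | J5 2-10 | J2 10-20 | J3 20-31 | J1 31-45 |
Completion: J1=45  J2=20  J3=31  J4=2  J5=10
Turnaround (C−A): J1=45  J2=20  J3=31  J4=2  J5=10
Turnaround(J3) = completion − arrival = 31 − 0 = 31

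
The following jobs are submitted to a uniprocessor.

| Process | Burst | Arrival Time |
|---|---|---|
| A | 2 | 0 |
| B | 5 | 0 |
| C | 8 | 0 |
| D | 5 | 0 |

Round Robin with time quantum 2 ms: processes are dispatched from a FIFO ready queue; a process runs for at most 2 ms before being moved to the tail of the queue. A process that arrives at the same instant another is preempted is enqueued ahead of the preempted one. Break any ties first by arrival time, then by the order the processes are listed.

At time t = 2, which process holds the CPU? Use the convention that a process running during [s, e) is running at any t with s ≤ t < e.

B

Timeline: | A 0-2 | B 2-4 | C 4-6 | D 6-8 | B 8-10 | C 10-12 | D 12-14 | B 14-15 | C 15-17 | D 17-18 | C 18-20 |
Completion: A=2  B=15  C=20  D=18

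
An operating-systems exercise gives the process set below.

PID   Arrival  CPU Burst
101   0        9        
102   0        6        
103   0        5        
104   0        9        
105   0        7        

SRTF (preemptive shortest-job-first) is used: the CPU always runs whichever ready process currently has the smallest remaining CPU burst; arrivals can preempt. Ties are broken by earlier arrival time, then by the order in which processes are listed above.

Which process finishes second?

Schedule: | 103 0-5 | 102 5-11 | 105 11-18 | 101 18-27 | 104 27-36 |
Completion: 101=27  102=11  103=5  104=36  105=18
Turnaround (C−A): 101=27  102=11  103=5  104=36  105=18
Finish order: 103 → 102 → 105 → 101 → 104

102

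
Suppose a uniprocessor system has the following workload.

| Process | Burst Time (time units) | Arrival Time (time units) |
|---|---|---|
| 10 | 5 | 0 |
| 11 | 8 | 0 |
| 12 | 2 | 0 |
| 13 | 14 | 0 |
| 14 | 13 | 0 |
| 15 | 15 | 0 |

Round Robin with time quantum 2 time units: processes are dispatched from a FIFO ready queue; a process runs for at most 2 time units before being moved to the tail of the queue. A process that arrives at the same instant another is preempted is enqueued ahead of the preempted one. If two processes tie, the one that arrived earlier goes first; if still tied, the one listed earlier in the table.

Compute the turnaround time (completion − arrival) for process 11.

33

Schedule: | 10 0-2 | 11 2-4 | 12 4-6 | 13 6-8 | 14 8-10 | 15 10-12 | 10 12-14 | 11 14-16 | 13 16-18 | 14 18-20 | 15 20-22 | 10 22-23 | 11 23-25 | 13 25-27 | 14 27-29 | 15 29-31 | 11 31-33 | 13 33-35 | 14 35-37 | 15 37-39 | 13 39-41 | 14 41-43 | 15 43-45 | 13 45-47 | 14 47-49 | 15 49-51 | 13 51-53 | 14 53-54 | 15 54-57 |
Completion: 10=23  11=33  12=6  13=53  14=54  15=57
Turnaround (C−A): 10=23  11=33  12=6  13=53  14=54  15=57
Turnaround(11) = completion − arrival = 33 − 0 = 33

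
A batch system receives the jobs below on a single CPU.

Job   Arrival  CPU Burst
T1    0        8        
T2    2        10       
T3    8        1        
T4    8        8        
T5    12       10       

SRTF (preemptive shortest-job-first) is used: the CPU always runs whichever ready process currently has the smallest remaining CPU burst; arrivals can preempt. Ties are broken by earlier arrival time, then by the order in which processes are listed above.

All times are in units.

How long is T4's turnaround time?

Schedule: | T1 0-8 | T3 8-9 | T4 9-17 | T2 17-27 | T5 27-37 |
Completion: T1=8  T2=27  T3=9  T4=17  T5=37
Turnaround(T4) = completion − arrival = 17 − 8 = 9

9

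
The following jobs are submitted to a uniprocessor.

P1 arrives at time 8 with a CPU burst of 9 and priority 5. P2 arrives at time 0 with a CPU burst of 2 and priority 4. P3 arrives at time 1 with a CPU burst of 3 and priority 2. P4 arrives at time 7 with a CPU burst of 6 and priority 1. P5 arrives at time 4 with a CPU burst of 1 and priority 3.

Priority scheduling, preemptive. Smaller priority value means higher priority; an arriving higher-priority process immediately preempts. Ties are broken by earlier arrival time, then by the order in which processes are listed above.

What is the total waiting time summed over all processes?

9

Timeline: | P2 0-1 | P3 1-4 | P5 4-5 | P2 5-6 | idle 6-7 | P4 7-13 | P1 13-22 |
Completion: P1=22  P2=6  P3=4  P4=13  P5=5
Turnaround (C−A): P1=14  P2=6  P3=3  P4=6  P5=1
Waiting = turnaround − burst: P1=5, P2=4, P3=0, P4=0, P5=0
Total waiting = 5 + 4 + 0 + 0 + 0 = 9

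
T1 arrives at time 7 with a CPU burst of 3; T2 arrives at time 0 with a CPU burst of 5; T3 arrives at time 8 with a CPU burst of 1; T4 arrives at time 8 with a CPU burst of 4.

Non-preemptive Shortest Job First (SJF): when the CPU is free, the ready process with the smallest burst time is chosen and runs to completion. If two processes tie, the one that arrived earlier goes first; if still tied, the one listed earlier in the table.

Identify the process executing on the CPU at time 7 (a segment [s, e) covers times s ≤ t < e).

Schedule: | T2 0-5 | idle 5-7 | T1 7-10 | T3 10-11 | T4 11-15 |
Completion: T1=10  T2=5  T3=11  T4=15

T1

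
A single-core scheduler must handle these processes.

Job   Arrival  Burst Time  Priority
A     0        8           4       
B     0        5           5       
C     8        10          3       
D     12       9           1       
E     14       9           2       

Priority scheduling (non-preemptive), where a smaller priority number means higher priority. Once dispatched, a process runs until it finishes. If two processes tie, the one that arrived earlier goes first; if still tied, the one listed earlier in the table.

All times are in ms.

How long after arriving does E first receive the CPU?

13

Schedule: | A 0-8 | C 8-18 | D 18-27 | E 27-36 | B 36-41 |
Completion: A=8  B=41  C=18  D=27  E=36
Response(E) = first start − arrival = 27 − 14 = 13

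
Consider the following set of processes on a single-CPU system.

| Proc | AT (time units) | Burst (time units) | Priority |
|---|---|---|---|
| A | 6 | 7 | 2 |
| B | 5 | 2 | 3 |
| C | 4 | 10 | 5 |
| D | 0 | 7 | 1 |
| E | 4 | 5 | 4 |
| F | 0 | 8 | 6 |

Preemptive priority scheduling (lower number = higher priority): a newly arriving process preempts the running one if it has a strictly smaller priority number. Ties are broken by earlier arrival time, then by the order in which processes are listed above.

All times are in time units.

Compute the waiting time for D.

Gantt: | D 0-7 | A 7-14 | B 14-16 | E 16-21 | C 21-31 | F 31-39 |
Completion: A=14  B=16  C=31  D=7  E=21  F=39
Turnaround (C−A): A=8  B=11  C=27  D=7  E=17  F=39
Waiting(D) = turnaround − burst = 7 − 7 = 0

0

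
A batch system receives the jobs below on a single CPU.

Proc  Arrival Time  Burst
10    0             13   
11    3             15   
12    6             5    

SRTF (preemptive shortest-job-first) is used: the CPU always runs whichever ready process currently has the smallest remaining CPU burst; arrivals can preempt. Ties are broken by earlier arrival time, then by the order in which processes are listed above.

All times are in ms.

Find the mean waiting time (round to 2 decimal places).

6.67

Schedule: | 10 0-6 | 12 6-11 | 10 11-18 | 11 18-33 |
Completion: 10=18  11=33  12=11
Turnaround (C−A): 10=18  11=30  12=5
Waiting times: 10=5, 11=15, 12=0
Average waiting = (5+15+0) / 3 = 20/3 = 6.67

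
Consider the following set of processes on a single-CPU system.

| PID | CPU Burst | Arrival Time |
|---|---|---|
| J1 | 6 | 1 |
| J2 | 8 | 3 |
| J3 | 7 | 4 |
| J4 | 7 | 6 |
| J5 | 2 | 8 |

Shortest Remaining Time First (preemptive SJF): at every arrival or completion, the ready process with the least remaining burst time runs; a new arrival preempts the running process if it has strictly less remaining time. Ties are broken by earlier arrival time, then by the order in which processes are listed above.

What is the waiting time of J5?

0

Gantt: | idle 0-1 | J1 1-7 | J3 7-8 | J5 8-10 | J3 10-16 | J4 16-23 | J2 23-31 |
Completion: J1=7  J2=31  J3=16  J4=23  J5=10
Turnaround (C−A): J1=6  J2=28  J3=12  J4=17  J5=2
Waiting(J5) = turnaround − burst = 2 − 2 = 0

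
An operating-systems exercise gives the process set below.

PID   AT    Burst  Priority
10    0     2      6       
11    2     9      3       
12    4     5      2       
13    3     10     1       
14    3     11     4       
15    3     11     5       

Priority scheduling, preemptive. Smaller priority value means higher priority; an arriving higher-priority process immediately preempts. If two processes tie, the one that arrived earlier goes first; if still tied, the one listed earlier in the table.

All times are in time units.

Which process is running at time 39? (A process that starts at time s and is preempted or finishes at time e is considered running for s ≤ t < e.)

15

Gantt: | 10 0-2 | 11 2-3 | 13 3-13 | 12 13-18 | 11 18-26 | 14 26-37 | 15 37-48 |
Completion: 10=2  11=26  12=18  13=13  14=37  15=48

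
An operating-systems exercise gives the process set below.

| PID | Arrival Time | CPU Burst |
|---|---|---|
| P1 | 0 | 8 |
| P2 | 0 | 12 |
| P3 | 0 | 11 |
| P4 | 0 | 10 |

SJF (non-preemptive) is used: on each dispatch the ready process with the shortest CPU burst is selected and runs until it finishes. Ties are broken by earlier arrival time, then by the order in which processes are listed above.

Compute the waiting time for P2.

Gantt: | P1 0-8 | P4 8-18 | P3 18-29 | P2 29-41 |
Completion: P1=8  P2=41  P3=29  P4=18
Turnaround (C−A): P1=8  P2=41  P3=29  P4=18
Waiting(P2) = turnaround − burst = 41 − 12 = 29

29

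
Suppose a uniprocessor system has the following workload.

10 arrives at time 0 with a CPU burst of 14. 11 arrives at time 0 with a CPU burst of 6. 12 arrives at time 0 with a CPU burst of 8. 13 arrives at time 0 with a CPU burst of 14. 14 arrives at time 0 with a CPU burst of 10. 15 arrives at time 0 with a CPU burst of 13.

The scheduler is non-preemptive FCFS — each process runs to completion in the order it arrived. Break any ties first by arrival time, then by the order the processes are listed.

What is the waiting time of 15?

52

Gantt: | 10 0-14 | 11 14-20 | 12 20-28 | 13 28-42 | 14 42-52 | 15 52-65 |
Completion: 10=14  11=20  12=28  13=42  14=52  15=65
Turnaround (C−A): 10=14  11=20  12=28  13=42  14=52  15=65
Waiting(15) = turnaround − burst = 65 − 13 = 52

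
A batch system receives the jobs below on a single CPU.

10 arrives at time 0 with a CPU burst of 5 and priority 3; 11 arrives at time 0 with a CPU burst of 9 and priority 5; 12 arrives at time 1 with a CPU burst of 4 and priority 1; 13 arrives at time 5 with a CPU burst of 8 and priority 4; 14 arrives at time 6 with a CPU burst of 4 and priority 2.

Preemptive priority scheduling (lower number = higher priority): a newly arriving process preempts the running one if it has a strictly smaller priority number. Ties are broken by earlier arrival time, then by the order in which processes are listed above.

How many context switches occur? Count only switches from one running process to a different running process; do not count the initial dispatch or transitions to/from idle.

6

Gantt: | 10 0-1 | 12 1-5 | 10 5-6 | 14 6-10 | 10 10-13 | 13 13-21 | 11 21-30 |
Completion: 10=13  11=30  12=5  13=21  14=10
Turnaround (C−A): 10=13  11=30  12=4  13=16  14=4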